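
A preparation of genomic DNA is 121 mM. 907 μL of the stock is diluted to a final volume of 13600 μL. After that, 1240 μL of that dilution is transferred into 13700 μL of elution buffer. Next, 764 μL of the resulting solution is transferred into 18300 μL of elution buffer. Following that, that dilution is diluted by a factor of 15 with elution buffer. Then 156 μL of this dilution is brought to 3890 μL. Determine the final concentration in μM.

0.0718 μM

Overall dilution factor = 14.99 × 12.05 × 24.95 × 15 × 24.94 = 1.69 × 10⁶.
121 mM / 1.69 × 10⁶ = 7.18 × 10⁻⁵ mM = 0.0718 μM.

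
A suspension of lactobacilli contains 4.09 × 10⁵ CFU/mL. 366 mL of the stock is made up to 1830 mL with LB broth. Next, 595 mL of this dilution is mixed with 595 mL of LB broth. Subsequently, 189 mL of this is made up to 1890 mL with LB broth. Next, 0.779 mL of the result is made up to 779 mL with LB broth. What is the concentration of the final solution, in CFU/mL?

Overall dilution factor = 5 × 2 × 10 × 1000 = 1.00 × 10⁵.
4.09 × 10⁵ CFU/mL / 1.00 × 10⁵ = 4.09 CFU/mL.

4.09 CFU/mL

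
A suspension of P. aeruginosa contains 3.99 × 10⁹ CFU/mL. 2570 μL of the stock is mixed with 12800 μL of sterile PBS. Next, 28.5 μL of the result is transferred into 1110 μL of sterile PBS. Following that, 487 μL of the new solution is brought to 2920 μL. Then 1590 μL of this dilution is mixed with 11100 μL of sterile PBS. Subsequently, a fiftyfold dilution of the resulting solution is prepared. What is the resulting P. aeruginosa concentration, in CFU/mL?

6980 CFU/mL

Overall dilution factor = 5.981 × 39.95 × 5.996 × 7.981 × 50 = 5.72 × 10⁵.
3.99 × 10⁹ CFU/mL / 5.72 × 10⁵ = 6980 CFU/mL.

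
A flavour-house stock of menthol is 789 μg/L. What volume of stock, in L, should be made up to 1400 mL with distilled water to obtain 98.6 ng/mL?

98.6 ng/mL = 98.6 μg/L.
V₁ = C₂V₂/C₁ = 98.6 × 1400 / 789 = 175 mL = 0.175 L.

0.175 L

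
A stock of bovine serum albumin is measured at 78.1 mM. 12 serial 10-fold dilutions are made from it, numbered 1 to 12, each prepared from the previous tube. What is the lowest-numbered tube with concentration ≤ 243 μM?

tube 3

Tube n has concentration 78.1 mM / 10ⁿ.
Need 10ⁿ ≥ 78.1 mM / 243 μM = 321, so n ≥ 2.51.
First such tube: n = 3.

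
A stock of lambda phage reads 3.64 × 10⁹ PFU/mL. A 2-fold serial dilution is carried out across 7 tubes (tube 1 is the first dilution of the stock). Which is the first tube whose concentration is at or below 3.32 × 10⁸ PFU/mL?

tube 4

Tube n has concentration 3.64 × 10⁹ PFU/mL / 2ⁿ.
Need 2ⁿ ≥ 3.64 × 10⁹ PFU/mL / 3.32 × 10⁸ PFU/mL = 11.0, so n ≥ 3.45.
First such tube: n = 4.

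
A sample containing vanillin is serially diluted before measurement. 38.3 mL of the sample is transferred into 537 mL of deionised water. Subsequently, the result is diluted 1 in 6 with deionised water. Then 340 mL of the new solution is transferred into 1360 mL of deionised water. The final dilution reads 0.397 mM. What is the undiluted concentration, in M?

0.179 M

Overall dilution factor = 15.02 × 6 × 5 = 451.
Original = 0.397 mM × 451 = 179 mM = 0.179 M.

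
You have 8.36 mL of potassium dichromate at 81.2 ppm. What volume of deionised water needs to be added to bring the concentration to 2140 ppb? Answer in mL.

2140 ppb = 2.14 ppm.
V₂ = C₁V₁/C₂ = 81.2 × 8.36 / 2.14 = 317 mL.
Diluent to add = V₂ − V₁ = 317 − 8.36 = 309 mL.

309 mL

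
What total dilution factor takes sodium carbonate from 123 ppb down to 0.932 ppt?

Factor = C₀/C_target = 123 ppb / 0.932 ppt = 1.32 × 10⁵.

1.32 × 10⁵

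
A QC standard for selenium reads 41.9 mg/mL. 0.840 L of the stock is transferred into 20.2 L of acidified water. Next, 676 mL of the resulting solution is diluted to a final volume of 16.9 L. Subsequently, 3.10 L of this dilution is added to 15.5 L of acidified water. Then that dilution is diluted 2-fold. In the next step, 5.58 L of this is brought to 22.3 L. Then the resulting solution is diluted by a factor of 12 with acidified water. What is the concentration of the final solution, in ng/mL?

116 ng/mL

Overall dilution factor = 25.05 × 25 × 6 × 2 × 3.996 × 12 = 3.60 × 10⁵.
41.9 mg/mL / 3.60 × 10⁵ = 1.16 × 10⁻⁴ mg/mL = 116 ng/mL.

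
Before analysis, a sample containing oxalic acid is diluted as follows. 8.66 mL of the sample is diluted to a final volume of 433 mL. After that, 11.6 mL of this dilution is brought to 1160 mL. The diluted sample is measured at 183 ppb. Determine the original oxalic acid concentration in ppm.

Overall dilution factor = 50 × 100 = 5000.
Original = 183 ppb × 5000 = 9.15 × 10⁵ ppb = 915 ppm.

915 ppm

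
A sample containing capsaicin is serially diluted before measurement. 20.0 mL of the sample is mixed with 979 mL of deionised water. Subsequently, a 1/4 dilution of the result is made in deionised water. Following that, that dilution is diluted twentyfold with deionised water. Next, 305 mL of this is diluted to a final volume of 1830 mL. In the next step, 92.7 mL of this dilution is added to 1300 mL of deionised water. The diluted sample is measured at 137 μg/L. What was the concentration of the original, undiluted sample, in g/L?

Overall dilution factor = 49.95 × 4 × 20 × 6 × 15.02 = 3.60 × 10⁵.
Original = 137 μg/L × 3.60 × 10⁵ = 4.93 × 10⁷ μg/L = 49.3 g/L.

49.3 g/L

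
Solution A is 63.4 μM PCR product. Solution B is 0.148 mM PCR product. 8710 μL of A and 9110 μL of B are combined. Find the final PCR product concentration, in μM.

107 μM

C_B = 0.148 mM = 148 μM.
C_mix = (C_A·V_A + C_B·V_B)/(V_A + V_B) = (63.4×8710 + 148×9110) / 17820 = 107 μM.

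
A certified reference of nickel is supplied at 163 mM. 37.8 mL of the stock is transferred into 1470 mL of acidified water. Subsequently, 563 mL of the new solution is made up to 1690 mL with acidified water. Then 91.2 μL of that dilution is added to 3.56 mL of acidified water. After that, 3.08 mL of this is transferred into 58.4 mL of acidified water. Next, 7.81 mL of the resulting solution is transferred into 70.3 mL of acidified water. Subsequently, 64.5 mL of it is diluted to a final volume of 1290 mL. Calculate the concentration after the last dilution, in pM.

8520 pM

Overall dilution factor = 39.89 × 3.002 × 40.04 × 19.96 × 10.00 × 20 = 1.91 × 10⁷.
163 mM / 1.91 × 10⁷ = 8.52 × 10⁻⁶ mM = 8520 pM.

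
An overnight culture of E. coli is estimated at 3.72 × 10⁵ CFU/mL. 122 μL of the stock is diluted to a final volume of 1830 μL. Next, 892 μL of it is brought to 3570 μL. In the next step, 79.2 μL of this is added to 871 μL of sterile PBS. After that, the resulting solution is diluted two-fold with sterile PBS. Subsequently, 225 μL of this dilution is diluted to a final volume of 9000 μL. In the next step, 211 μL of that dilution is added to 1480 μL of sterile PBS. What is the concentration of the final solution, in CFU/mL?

Overall dilution factor = 15 × 4.002 × 12.00 × 2 × 40 × 8.014 = 4.62 × 10⁵.
3.72 × 10⁵ CFU/mL / 4.62 × 10⁵ = 0.806 CFU/mL.

0.806 CFU/mL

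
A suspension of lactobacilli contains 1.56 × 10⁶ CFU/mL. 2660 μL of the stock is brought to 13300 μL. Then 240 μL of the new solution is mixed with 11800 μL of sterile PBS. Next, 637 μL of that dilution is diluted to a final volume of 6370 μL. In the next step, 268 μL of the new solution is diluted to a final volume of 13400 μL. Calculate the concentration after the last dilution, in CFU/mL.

12.4 CFU/mL

Overall dilution factor = 5 × 50.17 × 10 × 50 = 1.25 × 10⁵.
1.56 × 10⁶ CFU/mL / 1.25 × 10⁵ = 12.4 CFU/mL.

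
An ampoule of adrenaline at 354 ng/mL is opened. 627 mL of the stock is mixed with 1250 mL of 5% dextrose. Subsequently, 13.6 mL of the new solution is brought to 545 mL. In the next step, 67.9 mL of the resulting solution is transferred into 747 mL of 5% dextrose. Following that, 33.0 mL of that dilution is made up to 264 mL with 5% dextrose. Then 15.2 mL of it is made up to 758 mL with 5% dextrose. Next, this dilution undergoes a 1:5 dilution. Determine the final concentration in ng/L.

0.123 ng/L

Overall dilution factor = 2.994 × 40.07 × 12.00 × 8 × 49.87 × 5 = 2.87 × 10⁶.
354 ng/mL / 2.87 × 10⁶ = 1.23 × 10⁻⁴ ng/mL = 0.123 ng/L.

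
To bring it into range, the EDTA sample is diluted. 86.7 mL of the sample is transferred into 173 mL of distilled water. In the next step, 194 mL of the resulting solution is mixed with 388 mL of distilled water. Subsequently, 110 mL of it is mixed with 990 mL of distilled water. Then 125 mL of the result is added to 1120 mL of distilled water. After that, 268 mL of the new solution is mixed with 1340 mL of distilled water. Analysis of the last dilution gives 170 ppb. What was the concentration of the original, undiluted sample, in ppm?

913 ppm

Overall dilution factor = 2.995 × 3 × 10 × 9.960 × 6 = 5370.
Original = 170 ppb × 5370 = 9.13 × 10⁵ ppb = 913 ppm.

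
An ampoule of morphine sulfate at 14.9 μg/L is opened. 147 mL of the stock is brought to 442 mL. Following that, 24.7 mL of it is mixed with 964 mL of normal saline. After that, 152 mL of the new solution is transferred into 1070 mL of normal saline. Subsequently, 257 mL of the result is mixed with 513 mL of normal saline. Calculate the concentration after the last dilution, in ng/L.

5.14 ng/L

Overall dilution factor = 3.007 × 40.03 × 8.039 × 2.996 = 2899.
14.9 μg/L / 2899 = 5.14 × 10⁻³ μg/L = 5.14 ng/L.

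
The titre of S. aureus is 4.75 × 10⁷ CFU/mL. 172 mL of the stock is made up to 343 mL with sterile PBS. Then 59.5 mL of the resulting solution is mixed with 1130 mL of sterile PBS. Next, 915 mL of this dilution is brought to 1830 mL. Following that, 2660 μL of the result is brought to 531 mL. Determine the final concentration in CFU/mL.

2980 CFU/mL

Overall dilution factor = 1.994 × 19.99 × 2 × 199.6 = 1.59 × 10⁴.
4.75 × 10⁷ CFU/mL / 1.59 × 10⁴ = 2980 CFU/mL.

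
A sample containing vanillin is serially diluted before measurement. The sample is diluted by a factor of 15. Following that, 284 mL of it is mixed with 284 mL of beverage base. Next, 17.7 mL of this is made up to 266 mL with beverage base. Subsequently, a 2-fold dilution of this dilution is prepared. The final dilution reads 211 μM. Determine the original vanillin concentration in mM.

190 mM

Overall dilution factor = 15 × 2 × 15.03 × 2 = 902.
Original = 211 μM × 902 = 1.90 × 10⁵ μM = 190 mM.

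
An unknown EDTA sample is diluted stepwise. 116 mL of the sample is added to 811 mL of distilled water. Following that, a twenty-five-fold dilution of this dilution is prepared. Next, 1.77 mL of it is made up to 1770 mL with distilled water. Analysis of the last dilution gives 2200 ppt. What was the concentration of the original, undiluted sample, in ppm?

440 ppm

Overall dilution factor = 7.991 × 25 × 1000 = 2.00 × 10⁵.
Original = 2200 ppt × 2.00 × 10⁵ = 4.40 × 10⁸ ppt = 440 ppm.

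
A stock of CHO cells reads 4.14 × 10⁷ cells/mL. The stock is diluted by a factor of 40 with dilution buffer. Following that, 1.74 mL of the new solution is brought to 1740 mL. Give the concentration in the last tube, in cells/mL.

Overall dilution factor = 40 × 1000 = 4.00 × 10⁴.
4.14 × 10⁷ cells/mL / 4.00 × 10⁴ = 1040 cells/mL.

1040 cells/mL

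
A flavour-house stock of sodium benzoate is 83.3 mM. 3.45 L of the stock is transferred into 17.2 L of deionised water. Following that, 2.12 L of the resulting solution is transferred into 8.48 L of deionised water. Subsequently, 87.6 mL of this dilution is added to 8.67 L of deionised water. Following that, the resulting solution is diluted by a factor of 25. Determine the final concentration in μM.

Overall dilution factor = 5.986 × 5 × 99.97 × 25 = 7.48 × 10⁴.
83.3 mM / 7.48 × 10⁴ = 1.11 × 10⁻³ mM = 1.11 μM.

1.11 μM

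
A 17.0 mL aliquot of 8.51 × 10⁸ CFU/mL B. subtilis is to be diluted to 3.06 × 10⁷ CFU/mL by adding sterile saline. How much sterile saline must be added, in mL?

V₂ = C₁V₁/C₂ = 8.51 × 10⁸ × 17.0 / 3.06 × 10⁷ = 473 mL.
Diluent to add = V₂ − V₁ = 473 − 17.0 = 456 mL.

456 mL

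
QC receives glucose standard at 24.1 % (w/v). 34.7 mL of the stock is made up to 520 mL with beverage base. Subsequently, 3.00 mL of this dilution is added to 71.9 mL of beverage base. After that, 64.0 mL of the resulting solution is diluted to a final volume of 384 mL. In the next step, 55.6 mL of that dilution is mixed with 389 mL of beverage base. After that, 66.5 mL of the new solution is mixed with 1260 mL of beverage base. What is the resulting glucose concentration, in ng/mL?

Overall dilution factor = 14.99 × 24.97 × 6 × 7.996 × 19.95 = 3.58 × 10⁵.
24.1 % (w/v) / 3.58 × 10⁵ = 6.73 × 10⁻⁵ % (w/v) = 673 ng/mL.

673 ng/mL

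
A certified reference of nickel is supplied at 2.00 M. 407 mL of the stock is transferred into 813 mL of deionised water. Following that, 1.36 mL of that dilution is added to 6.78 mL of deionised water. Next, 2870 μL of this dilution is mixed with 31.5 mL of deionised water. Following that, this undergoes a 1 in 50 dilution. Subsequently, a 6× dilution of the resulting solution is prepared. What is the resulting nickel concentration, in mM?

0.0310 mM

Overall dilution factor = 2.998 × 5.985 × 11.98 × 50 × 6 = 6.45 × 10⁴.
2.00 M / 6.45 × 10⁴ = 3.10 × 10⁻⁵ M = 0.0310 mM.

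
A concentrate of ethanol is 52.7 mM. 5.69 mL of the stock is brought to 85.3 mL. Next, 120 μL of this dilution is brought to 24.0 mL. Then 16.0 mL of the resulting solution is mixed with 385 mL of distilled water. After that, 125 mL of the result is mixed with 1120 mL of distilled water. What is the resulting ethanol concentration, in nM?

Overall dilution factor = 14.99 × 200 × 25.06 × 9.960 = 7.48 × 10⁵.
52.7 mM / 7.48 × 10⁵ = 7.04 × 10⁻⁵ mM = 70.4 nM.

70.4 nM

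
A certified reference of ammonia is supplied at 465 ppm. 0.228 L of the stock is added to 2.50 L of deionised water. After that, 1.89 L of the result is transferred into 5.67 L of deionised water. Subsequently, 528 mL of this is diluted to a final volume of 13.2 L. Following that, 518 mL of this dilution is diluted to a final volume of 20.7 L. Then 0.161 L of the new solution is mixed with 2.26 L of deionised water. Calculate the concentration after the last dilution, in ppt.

Overall dilution factor = 11.96 × 4 × 25 × 39.96 × 15.04 = 7.19 × 10⁵.
465 ppm / 7.19 × 10⁵ = 6.47 × 10⁻⁴ ppm = 647 ppt.

647 ppt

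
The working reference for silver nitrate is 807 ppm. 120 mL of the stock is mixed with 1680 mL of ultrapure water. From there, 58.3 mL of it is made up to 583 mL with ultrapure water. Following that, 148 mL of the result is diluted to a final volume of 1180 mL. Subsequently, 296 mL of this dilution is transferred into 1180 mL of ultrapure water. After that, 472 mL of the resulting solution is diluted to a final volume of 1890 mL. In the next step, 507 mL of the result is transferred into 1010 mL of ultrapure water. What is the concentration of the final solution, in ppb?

11.3 ppb

Overall dilution factor = 15 × 10 × 7.973 × 4.986 × 4.004 × 2.992 = 7.15 × 10⁴.
807 ppm / 7.15 × 10⁴ = 0.0113 ppm = 11.3 ppb.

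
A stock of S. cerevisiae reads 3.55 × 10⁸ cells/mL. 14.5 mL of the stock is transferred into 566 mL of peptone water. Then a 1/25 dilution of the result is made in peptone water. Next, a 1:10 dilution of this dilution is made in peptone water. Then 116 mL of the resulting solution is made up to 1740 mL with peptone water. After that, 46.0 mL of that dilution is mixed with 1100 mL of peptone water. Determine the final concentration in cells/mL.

94.9 cells/mL

Overall dilution factor = 40.03 × 25 × 10 × 15 × 24.91 = 3.74 × 10⁶.
3.55 × 10⁸ cells/mL / 3.74 × 10⁶ = 94.9 cells/mL.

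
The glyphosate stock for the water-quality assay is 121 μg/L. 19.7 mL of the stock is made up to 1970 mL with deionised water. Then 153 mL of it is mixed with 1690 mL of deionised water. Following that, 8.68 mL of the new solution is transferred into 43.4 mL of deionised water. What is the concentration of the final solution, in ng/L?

Overall dilution factor = 100 × 12.05 × 6 = 7227.
121 μg/L / 7227 = 0.0167 μg/L = 16.7 ng/L.

16.7 ng/L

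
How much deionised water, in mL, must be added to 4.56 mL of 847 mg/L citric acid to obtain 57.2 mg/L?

63.0 mL

V₂ = C₁V₁/C₂ = 847 × 4.56 / 57.2 = 67.5 mL.
Diluent to add = V₂ − V₁ = 67.5 − 4.56 = 63.0 mL.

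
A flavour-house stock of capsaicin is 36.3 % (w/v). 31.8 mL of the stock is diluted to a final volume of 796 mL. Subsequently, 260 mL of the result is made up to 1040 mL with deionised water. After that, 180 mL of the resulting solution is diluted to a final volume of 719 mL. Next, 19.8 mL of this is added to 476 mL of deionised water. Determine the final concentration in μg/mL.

36.2 μg/mL

Overall dilution factor = 25.03 × 4 × 3.994 × 25.04 = 1.00 × 10⁴.
36.3 % (w/v) / 1.00 × 10⁴ = 3.62 × 10⁻³ % (w/v) = 36.2 μg/mL.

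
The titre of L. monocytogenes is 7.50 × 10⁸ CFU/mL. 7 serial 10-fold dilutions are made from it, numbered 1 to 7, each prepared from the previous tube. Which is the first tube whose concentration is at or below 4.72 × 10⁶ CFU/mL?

tube 3

Tube n has concentration 7.50 × 10⁸ CFU/mL / 10ⁿ.
Need 10ⁿ ≥ 7.50 × 10⁸ CFU/mL / 4.72 × 10⁶ CFU/mL = 159, so n ≥ 2.20.
First such tube: n = 3.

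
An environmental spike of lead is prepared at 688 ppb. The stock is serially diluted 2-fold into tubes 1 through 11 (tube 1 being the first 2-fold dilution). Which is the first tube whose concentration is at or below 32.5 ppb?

tube 5

Tube n has concentration 688 ppb / 2ⁿ.
Need 2ⁿ ≥ 688 ppb / 32.5 ppb = 21.2, so n ≥ 4.40.
First such tube: n = 5.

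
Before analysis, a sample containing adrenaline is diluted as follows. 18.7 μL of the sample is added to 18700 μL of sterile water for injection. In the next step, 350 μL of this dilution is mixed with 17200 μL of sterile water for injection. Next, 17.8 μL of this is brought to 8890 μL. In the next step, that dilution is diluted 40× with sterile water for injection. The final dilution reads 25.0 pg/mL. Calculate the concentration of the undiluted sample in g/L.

Overall dilution factor = 1001 × 50.14 × 499.4 × 40 = 1.00 × 10⁹.
Original = 25.0 pg/mL × 1.00 × 10⁹ = 2.51 × 10¹⁰ pg/mL = 25.1 g/L.

25.1 g/L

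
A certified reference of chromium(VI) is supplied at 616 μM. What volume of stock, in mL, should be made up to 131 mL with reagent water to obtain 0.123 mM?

0.123 mM = 123 μM.
V₁ = C₂V₂/C₁ = 123 × 131 / 616 = 26.2 mL.

26.2 mL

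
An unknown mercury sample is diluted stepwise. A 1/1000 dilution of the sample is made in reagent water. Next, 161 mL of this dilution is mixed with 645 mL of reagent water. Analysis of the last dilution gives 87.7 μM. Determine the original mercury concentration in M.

Overall dilution factor = 1000 × 5.006 = 5006.
Original = 87.7 μM × 5006 = 4.39 × 10⁵ μM = 0.439 M.

0.439 M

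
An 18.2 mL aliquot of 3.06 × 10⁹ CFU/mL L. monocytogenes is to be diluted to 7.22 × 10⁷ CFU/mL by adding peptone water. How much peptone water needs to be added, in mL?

753 mL

V₂ = C₁V₁/C₂ = 3.06 × 10⁹ × 18.2 / 7.22 × 10⁷ = 771 mL.
Diluent to add = V₂ − V₁ = 771 − 18.2 = 753 mL.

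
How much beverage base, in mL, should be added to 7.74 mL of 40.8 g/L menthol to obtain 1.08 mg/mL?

1.08 mg/mL = 1.08 g/L.
V₂ = C₁V₁/C₂ = 40.8 × 7.74 / 1.08 = 292 mL.
Diluent to add = V₂ − V₁ = 292 − 7.74 = 285 mL.

285 mL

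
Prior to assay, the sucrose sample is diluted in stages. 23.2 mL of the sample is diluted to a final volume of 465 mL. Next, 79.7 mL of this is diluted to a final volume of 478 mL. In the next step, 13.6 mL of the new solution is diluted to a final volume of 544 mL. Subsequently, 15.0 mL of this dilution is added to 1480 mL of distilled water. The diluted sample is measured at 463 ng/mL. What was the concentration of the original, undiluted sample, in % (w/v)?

Overall dilution factor = 20.04 × 5.997 × 40 × 99.67 = 4.79 × 10⁵.
Original = 463 ng/mL × 4.79 × 10⁵ = 2.22 × 10⁸ ng/mL = 22.2 % (w/v).

22.2 % (w/v)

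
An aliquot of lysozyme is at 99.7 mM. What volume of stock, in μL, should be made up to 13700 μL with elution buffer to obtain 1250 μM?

1250 μM = 1.25 mM.
V₁ = C₂V₂/C₁ = 1.25 × 13700 / 99.7 = 172 μL.

172 μL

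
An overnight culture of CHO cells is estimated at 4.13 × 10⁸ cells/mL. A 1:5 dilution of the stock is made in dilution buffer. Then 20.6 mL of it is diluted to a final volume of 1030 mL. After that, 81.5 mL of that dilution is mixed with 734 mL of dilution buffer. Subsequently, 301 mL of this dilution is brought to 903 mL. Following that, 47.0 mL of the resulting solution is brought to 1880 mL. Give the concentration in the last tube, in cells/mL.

1380 cells/mL

Overall dilution factor = 5 × 50 × 10.01 × 3 × 40 = 3.00 × 10⁵.
4.13 × 10⁸ cells/mL / 3.00 × 10⁵ = 1380 cells/mL.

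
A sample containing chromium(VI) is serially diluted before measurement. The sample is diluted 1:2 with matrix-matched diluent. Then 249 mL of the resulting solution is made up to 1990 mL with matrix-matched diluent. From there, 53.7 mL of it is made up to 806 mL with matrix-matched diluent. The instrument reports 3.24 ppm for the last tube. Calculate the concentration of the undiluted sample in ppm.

777 ppm

Overall dilution factor = 2 × 7.992 × 15.01 = 240.
Original = 3.24 ppm × 240 = 777 ppm.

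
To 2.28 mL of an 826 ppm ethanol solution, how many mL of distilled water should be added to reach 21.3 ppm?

86.1 mL

V₂ = C₁V₁/C₂ = 826 × 2.28 / 21.3 = 88.4 mL.
Diluent to add = V₂ − V₁ = 88.4 − 2.28 = 86.1 mL.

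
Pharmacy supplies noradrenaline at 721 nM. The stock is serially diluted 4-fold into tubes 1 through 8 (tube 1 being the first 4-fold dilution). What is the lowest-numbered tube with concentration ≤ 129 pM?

Tube n has concentration 721 nM / 4ⁿ.
Need 4ⁿ ≥ 721 nM / 129 pM = 5589, so n ≥ 6.22.
First such tube: n = 7.

tube 7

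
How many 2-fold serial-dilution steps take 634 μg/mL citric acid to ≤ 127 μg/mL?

Need 2ⁿ ≥ 4.99, so n ≥ log(4.99)/log(2) = 2.32.
Minimum whole steps: n = 3.

3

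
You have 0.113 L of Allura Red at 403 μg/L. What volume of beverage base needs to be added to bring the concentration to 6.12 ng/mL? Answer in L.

6.12 ng/mL = 6.12 μg/L.
V₂ = C₁V₁/C₂ = 403 × 0.113 / 6.12 = 7.44 L.
Diluent to add = V₂ − V₁ = 7.44 − 0.113 = 7.33 L.

7.33 L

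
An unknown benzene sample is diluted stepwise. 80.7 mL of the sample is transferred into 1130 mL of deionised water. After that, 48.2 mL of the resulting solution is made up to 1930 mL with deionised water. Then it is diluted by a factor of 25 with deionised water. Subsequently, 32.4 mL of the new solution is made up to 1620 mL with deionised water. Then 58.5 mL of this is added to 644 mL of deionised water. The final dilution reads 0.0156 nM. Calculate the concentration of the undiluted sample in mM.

0.141 mM

Overall dilution factor = 15.00 × 40.04 × 25 × 50 × 12.01 = 9.02 × 10⁶.
Original = 0.0156 nM × 9.02 × 10⁶ = 1.41 × 10⁵ nM = 0.141 mM.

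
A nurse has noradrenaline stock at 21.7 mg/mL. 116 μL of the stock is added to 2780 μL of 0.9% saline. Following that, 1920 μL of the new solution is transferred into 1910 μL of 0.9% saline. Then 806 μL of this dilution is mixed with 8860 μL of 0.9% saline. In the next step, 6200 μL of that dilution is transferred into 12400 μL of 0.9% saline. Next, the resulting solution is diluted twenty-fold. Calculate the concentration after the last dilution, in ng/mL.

606 ng/mL

Overall dilution factor = 24.97 × 1.995 × 11.99 × 3 × 20 = 3.58 × 10⁴.
21.7 mg/mL / 3.58 × 10⁴ = 6.06 × 10⁻⁴ mg/mL = 606 ng/mL.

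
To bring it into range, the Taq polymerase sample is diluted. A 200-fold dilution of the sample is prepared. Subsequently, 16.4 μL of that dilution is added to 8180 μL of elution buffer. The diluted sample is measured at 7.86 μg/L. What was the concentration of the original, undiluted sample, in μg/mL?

Overall dilution factor = 200 × 499.8 = 10.00 × 10⁴.
Original = 7.86 μg/L × 10.00 × 10⁴ = 7.86 × 10⁵ μg/L = 786 μg/mL.

786 μg/mL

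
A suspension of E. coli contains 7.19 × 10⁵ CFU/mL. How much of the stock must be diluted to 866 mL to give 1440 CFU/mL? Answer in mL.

1.73 mL

V₁ = C₂V₂/C₁ = 1440 × 866 / 7.19 × 10⁵ = 1.73 mL.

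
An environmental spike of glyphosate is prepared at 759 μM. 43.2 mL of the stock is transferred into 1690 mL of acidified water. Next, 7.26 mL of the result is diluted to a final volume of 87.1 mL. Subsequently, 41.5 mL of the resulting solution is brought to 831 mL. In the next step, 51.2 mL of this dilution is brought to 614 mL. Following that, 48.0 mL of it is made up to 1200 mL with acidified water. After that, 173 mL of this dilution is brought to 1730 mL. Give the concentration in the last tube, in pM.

Overall dilution factor = 40.12 × 12.00 × 20.02 × 11.99 × 25 × 10 = 2.89 × 10⁷.
759 μM / 2.89 × 10⁷ = 2.63 × 10⁻⁵ μM = 26.3 pM.

26.3 pM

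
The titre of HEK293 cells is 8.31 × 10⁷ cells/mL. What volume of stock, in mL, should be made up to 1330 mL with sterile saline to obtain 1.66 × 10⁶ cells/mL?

26.6 mL

V₁ = C₂V₂/C₁ = 1.66 × 10⁶ × 1330 / 8.31 × 10⁷ = 26.6 mL.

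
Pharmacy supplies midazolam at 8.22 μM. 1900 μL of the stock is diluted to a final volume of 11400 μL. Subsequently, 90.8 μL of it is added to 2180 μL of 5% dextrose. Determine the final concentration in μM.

0.0548 μM

Overall dilution factor = 6 × 25.01 = 150.
8.22 μM / 150 = 0.0548 μM.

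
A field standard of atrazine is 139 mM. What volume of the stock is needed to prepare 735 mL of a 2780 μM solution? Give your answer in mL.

14.7 mL

2780 μM = 2.78 mM.
V₁ = C₂V₂/C₁ = 2.78 × 735 / 139 = 14.7 mL.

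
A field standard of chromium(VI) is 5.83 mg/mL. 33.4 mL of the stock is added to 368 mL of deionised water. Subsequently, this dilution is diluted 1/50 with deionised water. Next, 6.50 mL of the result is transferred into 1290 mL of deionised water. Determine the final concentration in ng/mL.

Overall dilution factor = 12.02 × 50 × 199.5 = 1.20 × 10⁵.
5.83 mg/mL / 1.20 × 10⁵ = 4.86 × 10⁻⁵ mg/mL = 48.6 ng/mL.

48.6 ng/mL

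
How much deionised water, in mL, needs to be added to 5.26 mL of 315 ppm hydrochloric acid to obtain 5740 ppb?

283 mL

5740 ppb = 5.74 ppm.
V₂ = C₁V₁/C₂ = 315 × 5.26 / 5.74 = 289 mL.
Diluent to add = V₂ − V₁ = 289 − 5.26 = 283 mL.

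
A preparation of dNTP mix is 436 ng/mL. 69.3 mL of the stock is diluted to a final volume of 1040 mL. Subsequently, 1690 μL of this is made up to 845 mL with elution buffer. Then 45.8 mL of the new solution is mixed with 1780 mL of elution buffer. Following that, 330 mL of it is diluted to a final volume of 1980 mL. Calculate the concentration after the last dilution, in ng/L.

Overall dilution factor = 15.01 × 500 × 39.86 × 6 = 1.79 × 10⁶.
436 ng/mL / 1.79 × 10⁶ = 2.43 × 10⁻⁴ ng/mL = 0.243 ng/L.

0.243 ng/L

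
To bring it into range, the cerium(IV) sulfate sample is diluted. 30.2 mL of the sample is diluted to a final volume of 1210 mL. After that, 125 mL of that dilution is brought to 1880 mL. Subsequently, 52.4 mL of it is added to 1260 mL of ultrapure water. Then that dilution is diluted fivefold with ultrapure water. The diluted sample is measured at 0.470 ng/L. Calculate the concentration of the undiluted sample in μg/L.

Overall dilution factor = 40.07 × 15.04 × 25.05 × 5 = 7.55 × 10⁴.
Original = 0.470 ng/L × 7.55 × 10⁴ = 3.55 × 10⁴ ng/L = 35.5 μg/L.

35.5 μg/L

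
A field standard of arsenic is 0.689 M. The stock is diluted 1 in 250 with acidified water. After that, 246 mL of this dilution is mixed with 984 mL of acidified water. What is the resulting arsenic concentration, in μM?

551 μM

Overall dilution factor = 250 × 5 = 1250.
0.689 M / 1250 = 5.51 × 10⁻⁴ M = 551 μM.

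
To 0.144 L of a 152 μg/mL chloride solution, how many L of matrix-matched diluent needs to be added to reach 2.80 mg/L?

7.67 L

2.80 mg/L = 2.80 μg/mL.
V₂ = C₁V₁/C₂ = 152 × 0.144 / 2.80 = 7.82 L.
Diluent to add = V₂ − V₁ = 7.82 − 0.144 = 7.67 L.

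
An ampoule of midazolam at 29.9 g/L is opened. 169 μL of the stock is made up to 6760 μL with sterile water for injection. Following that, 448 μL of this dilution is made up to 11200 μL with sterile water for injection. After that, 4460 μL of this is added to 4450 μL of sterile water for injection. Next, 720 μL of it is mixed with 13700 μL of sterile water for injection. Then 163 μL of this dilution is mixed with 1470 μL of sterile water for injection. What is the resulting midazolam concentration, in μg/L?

74.6 μg/L

Overall dilution factor = 40 × 25 × 1.998 × 20.03 × 10.02 = 4.01 × 10⁵.
29.9 g/L / 4.01 × 10⁵ = 7.46 × 10⁻⁵ g/L = 74.6 μg/L.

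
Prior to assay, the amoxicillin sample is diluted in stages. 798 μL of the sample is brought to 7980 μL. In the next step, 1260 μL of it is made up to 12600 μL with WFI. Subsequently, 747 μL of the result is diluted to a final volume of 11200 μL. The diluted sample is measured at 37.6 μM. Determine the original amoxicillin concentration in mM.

56.4 mM

Overall dilution factor = 10 × 10 × 14.99 = 1499.
Original = 37.6 μM × 1499 = 5.64 × 10⁴ μM = 56.4 mM.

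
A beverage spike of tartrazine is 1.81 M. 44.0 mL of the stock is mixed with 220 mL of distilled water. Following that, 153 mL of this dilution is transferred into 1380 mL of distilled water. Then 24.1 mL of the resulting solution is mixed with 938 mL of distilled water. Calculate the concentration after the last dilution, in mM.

0.754 mM

Overall dilution factor = 6 × 10.02 × 39.92 = 2400.
1.81 M / 2400 = 7.54 × 10⁻⁴ M = 0.754 mM.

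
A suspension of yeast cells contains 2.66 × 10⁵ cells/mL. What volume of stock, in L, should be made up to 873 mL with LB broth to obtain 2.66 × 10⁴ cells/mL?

0.0873 L

V₁ = C₂V₂/C₁ = 2.66 × 10⁴ × 873 / 2.66 × 10⁵ = 87.3 mL = 0.0873 L.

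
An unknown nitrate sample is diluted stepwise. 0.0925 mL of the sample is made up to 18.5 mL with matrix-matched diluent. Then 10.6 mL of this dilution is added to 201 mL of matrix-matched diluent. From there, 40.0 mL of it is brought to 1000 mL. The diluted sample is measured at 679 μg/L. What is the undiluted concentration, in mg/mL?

67.8 mg/mL

Overall dilution factor = 200 × 19.96 × 25 = 9.98 × 10⁴.
Original = 679 μg/L × 9.98 × 10⁴ = 6.78 × 10⁷ μg/L = 67.8 mg/mL.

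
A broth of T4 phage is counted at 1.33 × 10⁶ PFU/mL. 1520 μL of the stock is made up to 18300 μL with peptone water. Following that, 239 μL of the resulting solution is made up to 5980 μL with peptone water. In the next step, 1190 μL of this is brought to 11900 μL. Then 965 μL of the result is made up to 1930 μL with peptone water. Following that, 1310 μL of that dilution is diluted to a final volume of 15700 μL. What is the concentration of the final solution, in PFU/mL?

Overall dilution factor = 12.04 × 25.02 × 10 × 2 × 11.98 = 7.22 × 10⁴.
1.33 × 10⁶ PFU/mL / 7.22 × 10⁴ = 18.4 PFU/mL.

18.4 PFU/mL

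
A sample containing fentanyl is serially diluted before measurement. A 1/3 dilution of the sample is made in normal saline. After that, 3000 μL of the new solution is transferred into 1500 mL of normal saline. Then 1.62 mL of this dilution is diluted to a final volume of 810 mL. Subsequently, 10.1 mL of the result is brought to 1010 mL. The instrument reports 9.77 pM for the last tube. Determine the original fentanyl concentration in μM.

734 μM

Overall dilution factor = 3 × 501 × 500 × 100 = 7.51 × 10⁷.
Original = 9.77 pM × 7.51 × 10⁷ = 7.34 × 10⁸ pM = 734 μM.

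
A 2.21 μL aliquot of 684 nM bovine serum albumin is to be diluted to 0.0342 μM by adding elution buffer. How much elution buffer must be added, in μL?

42.0 μL

0.0342 μM = 34.2 nM.
V₂ = C₁V₁/C₂ = 684 × 2.21 / 34.2 = 44.2 μL.
Diluent to add = V₂ − V₁ = 44.2 − 2.21 = 42.0 μL.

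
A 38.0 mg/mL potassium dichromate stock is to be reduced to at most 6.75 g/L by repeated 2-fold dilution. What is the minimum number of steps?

3

Need 2ⁿ ≥ 5.63, so n ≥ log(5.63)/log(2) = 2.49.
Minimum whole steps: n = 3.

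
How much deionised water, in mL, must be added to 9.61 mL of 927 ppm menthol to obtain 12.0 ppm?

733 mL

V₂ = C₁V₁/C₂ = 927 × 9.61 / 12.0 = 742 mL.
Diluent to add = V₂ − V₁ = 742 − 9.61 = 733 mL.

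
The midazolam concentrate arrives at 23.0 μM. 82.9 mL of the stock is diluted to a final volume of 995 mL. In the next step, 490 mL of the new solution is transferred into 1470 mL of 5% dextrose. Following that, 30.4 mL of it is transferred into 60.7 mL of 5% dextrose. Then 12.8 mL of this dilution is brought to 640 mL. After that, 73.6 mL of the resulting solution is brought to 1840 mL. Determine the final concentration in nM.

Overall dilution factor = 12.00 × 4 × 2.997 × 50 × 25 = 1.80 × 10⁵.
23.0 μM / 1.80 × 10⁵ = 1.28 × 10⁻⁴ μM = 0.128 nM.

0.128 nM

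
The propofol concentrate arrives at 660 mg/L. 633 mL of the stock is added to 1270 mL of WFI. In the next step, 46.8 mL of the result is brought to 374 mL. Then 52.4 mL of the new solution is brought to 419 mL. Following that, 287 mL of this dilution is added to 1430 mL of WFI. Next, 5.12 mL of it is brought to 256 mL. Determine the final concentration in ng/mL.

11.5 ng/mL

Overall dilution factor = 3.006 × 7.991 × 7.996 × 5.983 × 50 = 5.75 × 10⁴.
660 mg/L / 5.75 × 10⁴ = 0.0115 mg/L = 11.5 ng/mL.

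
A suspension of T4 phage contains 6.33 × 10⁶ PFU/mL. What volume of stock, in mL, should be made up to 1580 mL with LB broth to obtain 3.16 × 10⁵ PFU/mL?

78.9 mL

V₁ = C₂V₂/C₁ = 3.16 × 10⁵ × 1580 / 6.33 × 10⁶ = 78.9 mL.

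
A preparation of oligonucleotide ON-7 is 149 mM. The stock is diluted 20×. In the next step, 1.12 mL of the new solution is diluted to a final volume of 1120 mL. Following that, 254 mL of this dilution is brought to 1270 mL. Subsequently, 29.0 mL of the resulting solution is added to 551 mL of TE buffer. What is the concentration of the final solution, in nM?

74.5 nM

Overall dilution factor = 20 × 1000 × 5 × 20 = 2.00 × 10⁶.
149 mM / 2.00 × 10⁶ = 7.45 × 10⁻⁵ mM = 74.5 nM.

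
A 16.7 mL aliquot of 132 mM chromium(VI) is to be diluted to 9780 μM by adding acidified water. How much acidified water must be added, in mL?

9780 μM = 9.78 mM.
V₂ = C₁V₁/C₂ = 132 × 16.7 / 9.78 = 225 mL.
Diluent to add = V₂ − V₁ = 225 − 16.7 = 209 mL.

209 mL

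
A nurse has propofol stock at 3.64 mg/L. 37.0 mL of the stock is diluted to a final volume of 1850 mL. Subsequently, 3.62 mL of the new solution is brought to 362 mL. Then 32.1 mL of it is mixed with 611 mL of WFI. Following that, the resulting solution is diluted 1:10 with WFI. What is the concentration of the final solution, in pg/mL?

3.63 pg/mL

Overall dilution factor = 50 × 100 × 20.03 × 10 = 1.00 × 10⁶.
3.64 mg/L / 1.00 × 10⁶ = 3.63 × 10⁻⁶ mg/L = 3.63 pg/mL.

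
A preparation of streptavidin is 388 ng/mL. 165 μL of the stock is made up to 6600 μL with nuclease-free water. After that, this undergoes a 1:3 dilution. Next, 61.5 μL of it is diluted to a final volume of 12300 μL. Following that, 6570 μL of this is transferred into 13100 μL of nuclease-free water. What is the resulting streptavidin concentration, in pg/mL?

5.40 pg/mL

Overall dilution factor = 40 × 3 × 200 × 2.994 = 7.19 × 10⁴.
388 ng/mL / 7.19 × 10⁴ = 5.40 × 10⁻³ ng/mL = 5.40 pg/mL.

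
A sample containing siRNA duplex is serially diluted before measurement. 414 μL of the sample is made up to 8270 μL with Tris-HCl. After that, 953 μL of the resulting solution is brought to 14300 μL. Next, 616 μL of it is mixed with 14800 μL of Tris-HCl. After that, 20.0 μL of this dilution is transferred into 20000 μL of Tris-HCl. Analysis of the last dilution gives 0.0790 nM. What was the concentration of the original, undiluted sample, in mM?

Overall dilution factor = 19.98 × 15.01 × 25.03 × 1001 = 7.51 × 10⁶.
Original = 0.0790 nM × 7.51 × 10⁶ = 5.93 × 10⁵ nM = 0.593 mM.

0.593 mM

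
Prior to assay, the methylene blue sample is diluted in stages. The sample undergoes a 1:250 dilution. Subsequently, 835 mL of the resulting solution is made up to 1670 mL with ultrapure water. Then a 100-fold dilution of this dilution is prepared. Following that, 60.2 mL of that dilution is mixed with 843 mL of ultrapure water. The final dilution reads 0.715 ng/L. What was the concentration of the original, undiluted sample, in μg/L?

Overall dilution factor = 250 × 2 × 100 × 15.00 = 7.50 × 10⁵.
Original = 0.715 ng/L × 7.50 × 10⁵ = 5.36 × 10⁵ ng/L = 536 μg/L.

536 μg/L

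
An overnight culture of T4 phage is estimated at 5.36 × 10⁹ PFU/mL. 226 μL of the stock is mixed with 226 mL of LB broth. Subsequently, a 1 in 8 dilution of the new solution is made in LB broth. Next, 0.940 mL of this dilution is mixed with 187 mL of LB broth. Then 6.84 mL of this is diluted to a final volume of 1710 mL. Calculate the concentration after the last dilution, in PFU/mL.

13.4 PFU/mL

Overall dilution factor = 1001 × 8 × 199.9 × 250 = 4.00 × 10⁸.
5.36 × 10⁹ PFU/mL / 4.00 × 10⁸ = 13.4 PFU/mL.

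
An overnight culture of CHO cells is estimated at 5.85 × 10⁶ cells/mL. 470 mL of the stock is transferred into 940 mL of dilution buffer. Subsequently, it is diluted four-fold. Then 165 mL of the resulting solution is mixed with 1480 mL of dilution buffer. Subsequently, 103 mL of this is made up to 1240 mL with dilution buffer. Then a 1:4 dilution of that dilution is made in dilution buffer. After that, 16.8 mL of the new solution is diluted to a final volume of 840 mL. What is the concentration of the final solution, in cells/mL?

20.3 cells/mL

Overall dilution factor = 3 × 4 × 9.970 × 12.04 × 4 × 50 = 2.88 × 10⁵.
5.85 × 10⁶ cells/mL / 2.88 × 10⁵ = 20.3 cells/mL.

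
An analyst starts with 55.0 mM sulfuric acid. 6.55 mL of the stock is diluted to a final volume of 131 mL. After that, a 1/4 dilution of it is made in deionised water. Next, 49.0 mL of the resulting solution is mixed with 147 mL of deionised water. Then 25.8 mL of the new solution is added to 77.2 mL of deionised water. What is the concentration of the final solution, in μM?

Overall dilution factor = 20 × 4 × 4 × 3.992 = 1278.
55.0 mM / 1278 = 0.0431 mM = 43.1 μM.

43.1 μM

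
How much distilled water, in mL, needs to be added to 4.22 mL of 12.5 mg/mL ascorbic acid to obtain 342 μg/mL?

150 mL

342 μg/mL = 0.342 mg/mL.
V₂ = C₁V₁/C₂ = 12.5 × 4.22 / 0.342 = 154 mL.
Diluent to add = V₂ − V₁ = 154 − 4.22 = 150 mL.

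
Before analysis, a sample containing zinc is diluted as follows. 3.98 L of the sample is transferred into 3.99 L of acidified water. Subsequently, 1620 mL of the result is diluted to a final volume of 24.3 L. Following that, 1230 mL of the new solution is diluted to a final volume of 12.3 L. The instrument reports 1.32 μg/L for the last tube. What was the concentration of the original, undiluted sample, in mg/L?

0.396 mg/L

Overall dilution factor = 2.003 × 15 × 10 = 300.
Original = 1.32 μg/L × 300 = 396 μg/L = 0.396 mg/L.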